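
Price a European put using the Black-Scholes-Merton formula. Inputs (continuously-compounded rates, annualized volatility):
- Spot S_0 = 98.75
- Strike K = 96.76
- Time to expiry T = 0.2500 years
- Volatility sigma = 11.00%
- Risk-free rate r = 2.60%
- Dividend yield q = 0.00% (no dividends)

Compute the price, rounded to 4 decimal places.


d1 = (ln(S/K) + (r - q + 0.5*sigma^2) * T) / (sigma * sqrt(T)) = 0.51582215
d2 = d1 - sigma * sqrt(T) = 0.46082215
exp(-rT) = 0.99352108; exp(-qT) = 1.00000000
P = K * exp(-rT) * N(-d2) - S_0 * exp(-qT) * N(-d1)
N(-d1) = 0.30298932; N(-d2) = 0.32246311
P = 96.7600 * 0.99352108 * 0.32246311 - 98.7500 * 1.00000000 * 0.30298932 = 1.0792

Answer: Price = 1.0792


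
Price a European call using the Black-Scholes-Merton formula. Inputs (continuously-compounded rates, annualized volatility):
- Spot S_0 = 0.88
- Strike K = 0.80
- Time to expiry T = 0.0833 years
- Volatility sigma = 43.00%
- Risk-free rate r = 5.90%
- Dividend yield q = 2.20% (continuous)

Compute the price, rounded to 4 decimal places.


Answer: Price = 0.0949

Derivation:
d1 = (ln(S/K) + (r - q + 0.5*sigma^2) * T) / (sigma * sqrt(T)) = 0.85486447
d2 = d1 - sigma * sqrt(T) = 0.73075899
exp(-rT) = 0.99509736; exp(-qT) = 0.99816908
C = S_0 * exp(-qT) * N(d1) - K * exp(-rT) * N(d2)
N(d1) = 0.80368691; N(d2) = 0.76753681
C = 0.8800 * 0.99816908 * 0.80368691 - 0.8000 * 0.99509736 * 0.76753681 = 0.0949


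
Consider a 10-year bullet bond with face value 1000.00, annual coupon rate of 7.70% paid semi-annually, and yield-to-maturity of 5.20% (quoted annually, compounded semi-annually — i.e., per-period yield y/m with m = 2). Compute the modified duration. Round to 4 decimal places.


Answer: Modified duration = 7.2330

Derivation:
Coupon per period c = face * coupon_rate / m = 38.500000
Periods per year m = 2; per-period yield y/m = 0.026000
Number of cashflows N = 20
Cashflows (t years, CF_t, discount factor 1/(1+y/m)^(m*t), PV):
  t = 0.5000: CF_t = 38.500000, DF = 0.974659, PV = 37.524366
  t = 1.0000: CF_t = 38.500000, DF = 0.949960, PV = 36.573457
  t = 1.5000: CF_t = 38.500000, DF = 0.925887, PV = 35.646644
  t = 2.0000: CF_t = 38.500000, DF = 0.902424, PV = 34.743318
  t = 2.5000: CF_t = 38.500000, DF = 0.879555, PV = 33.862883
  t = 3.0000: CF_t = 38.500000, DF = 0.857266, PV = 33.004759
  t = 3.5000: CF_t = 38.500000, DF = 0.835542, PV = 32.168381
  t = 4.0000: CF_t = 38.500000, DF = 0.814369, PV = 31.353198
  t = 4.5000: CF_t = 38.500000, DF = 0.793732, PV = 30.558672
  t = 5.0000: CF_t = 38.500000, DF = 0.773618, PV = 29.784281
  t = 5.5000: CF_t = 38.500000, DF = 0.754013, PV = 29.029514
  t = 6.0000: CF_t = 38.500000, DF = 0.734906, PV = 28.293873
  t = 6.5000: CF_t = 38.500000, DF = 0.716282, PV = 27.576874
  t = 7.0000: CF_t = 38.500000, DF = 0.698131, PV = 26.878045
  t = 7.5000: CF_t = 38.500000, DF = 0.680440, PV = 26.196925
  t = 8.0000: CF_t = 38.500000, DF = 0.663197, PV = 25.533065
  t = 8.5000: CF_t = 38.500000, DF = 0.646390, PV = 24.886029
  t = 9.0000: CF_t = 38.500000, DF = 0.630010, PV = 24.255389
  t = 9.5000: CF_t = 38.500000, DF = 0.614045, PV = 23.640730
  t = 10.0000: CF_t = 1038.500000, DF = 0.598484, PV = 621.525978
Price P = sum_t PV_t = 1193.036379
First compute Macaulay numerator sum_t t * PV_t:
  t * PV_t at t = 0.5000: 18.762183
  t * PV_t at t = 1.0000: 36.573457
  t * PV_t at t = 1.5000: 53.469966
  t * PV_t at t = 2.0000: 69.486635
  t * PV_t at t = 2.5000: 84.657207
  t * PV_t at t = 3.0000: 99.014277
  t * PV_t at t = 3.5000: 112.589334
  t * PV_t at t = 4.0000: 125.412791
  t * PV_t at t = 4.5000: 137.514026
  t * PV_t at t = 5.0000: 148.921405
  t * PV_t at t = 5.5000: 159.662325
  t * PV_t at t = 6.0000: 169.763238
  t * PV_t at t = 6.5000: 179.249683
  t * PV_t at t = 7.0000: 188.146316
  t * PV_t at t = 7.5000: 196.476938
  t * PV_t at t = 8.0000: 204.264523
  t * PV_t at t = 8.5000: 211.531243
  t * PV_t at t = 9.0000: 218.298497
  t * PV_t at t = 9.5000: 224.586931
  t * PV_t at t = 10.0000: 6215.259776
Macaulay duration D = 8853.640751 / 1193.036379 = 7.421099
Modified duration = D / (1 + y/m) = 7.421099 / (1 + 0.026000) = 7.233040


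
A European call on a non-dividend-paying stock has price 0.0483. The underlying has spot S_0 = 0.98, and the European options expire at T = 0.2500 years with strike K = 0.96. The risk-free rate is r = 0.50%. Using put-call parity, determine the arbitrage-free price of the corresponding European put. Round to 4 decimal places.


Answer: Put price = 0.0271

Derivation:
Put-call parity: C - P = S_0 * exp(-qT) - K * exp(-rT).
S_0 * exp(-qT) = 0.9800 * 1.00000000 = 0.98000000
K * exp(-rT) = 0.9600 * 0.99875078 = 0.95880075
P = C - S*exp(-qT) + K*exp(-rT)
P = 0.0483 - 0.98000000 + 0.95880075 = 0.0271


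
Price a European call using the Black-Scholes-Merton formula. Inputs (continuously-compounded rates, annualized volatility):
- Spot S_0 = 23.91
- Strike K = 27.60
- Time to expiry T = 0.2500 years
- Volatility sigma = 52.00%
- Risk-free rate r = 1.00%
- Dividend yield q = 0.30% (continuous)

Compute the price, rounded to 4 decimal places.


d1 = (ln(S/K) + (r - q + 0.5*sigma^2) * T) / (sigma * sqrt(T)) = -0.41526535
d2 = d1 - sigma * sqrt(T) = -0.67526535
exp(-rT) = 0.99750312; exp(-qT) = 0.99925028
C = S_0 * exp(-qT) * N(d1) - K * exp(-rT) * N(d2)
N(d1) = 0.33897383; N(d2) = 0.24975360
C = 23.9100 * 0.99925028 * 0.33897383 - 27.6000 * 0.99750312 * 0.24975360 = 1.2228

Answer: Price = 1.2228


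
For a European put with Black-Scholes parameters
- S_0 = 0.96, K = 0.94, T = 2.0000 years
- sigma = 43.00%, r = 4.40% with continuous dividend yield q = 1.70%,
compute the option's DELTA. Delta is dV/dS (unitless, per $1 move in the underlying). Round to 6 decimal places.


d1 = 0.4274763219; d2 = -0.1806355099
phi(d1) = 0.3641073504; exp(-qT) = 0.9665715046; exp(-rT) = 0.9157608767
N(-d1) = 0.3345162139
Delta = -exp(-qT) * N(-d1) = -0.9665715046 * 0.3345162139 = -0.323334

Answer: Delta = -0.323334


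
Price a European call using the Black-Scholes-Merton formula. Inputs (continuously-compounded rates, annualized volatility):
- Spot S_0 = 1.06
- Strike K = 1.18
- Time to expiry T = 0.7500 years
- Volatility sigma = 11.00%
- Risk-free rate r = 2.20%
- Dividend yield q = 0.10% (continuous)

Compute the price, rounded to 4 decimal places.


d1 = (ln(S/K) + (r - q + 0.5*sigma^2) * T) / (sigma * sqrt(T)) = -0.91282259
d2 = d1 - sigma * sqrt(T) = -1.00808538
exp(-rT) = 0.98363538; exp(-qT) = 0.99925028
C = S_0 * exp(-qT) * N(d1) - K * exp(-rT) * N(d2)
N(d1) = 0.18066793; N(d2) = 0.15670674
C = 1.0600 * 0.99925028 * 0.18066793 - 1.1800 * 0.98363538 * 0.15670674 = 0.0095

Answer: Price = 0.0095


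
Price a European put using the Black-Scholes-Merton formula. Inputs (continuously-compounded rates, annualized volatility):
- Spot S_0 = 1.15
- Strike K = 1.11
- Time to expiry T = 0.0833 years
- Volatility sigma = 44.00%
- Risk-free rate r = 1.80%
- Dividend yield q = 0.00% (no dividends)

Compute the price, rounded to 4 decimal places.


d1 = (ln(S/K) + (r - q + 0.5*sigma^2) * T) / (sigma * sqrt(T)) = 0.35407655
d2 = d1 - sigma * sqrt(T) = 0.22708490
exp(-rT) = 0.99850172; exp(-qT) = 1.00000000
P = K * exp(-rT) * N(-d2) - S_0 * exp(-qT) * N(-d1)
N(-d1) = 0.36164076; N(-d2) = 0.41017886
P = 1.1100 * 0.99850172 * 0.41017886 - 1.1500 * 1.00000000 * 0.36164076 = 0.0387

Answer: Price = 0.0387


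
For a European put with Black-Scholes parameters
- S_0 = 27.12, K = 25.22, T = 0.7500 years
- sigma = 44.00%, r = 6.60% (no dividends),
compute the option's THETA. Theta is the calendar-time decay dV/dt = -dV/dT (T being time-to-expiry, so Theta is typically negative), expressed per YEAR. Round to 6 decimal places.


Answer: Theta = -1.701872

Derivation:
d1 = 0.5110445629; d2 = 0.1299933852
phi(d1) = 0.3501051273; exp(-qT) = 1.0000000000; exp(-rT) = 0.9517051581
Theta = -S*exp(-qT)*phi(d1)*sigma/(2*sqrt(T)) + r*K*exp(-rT)*N(-d2) - q*S*exp(-qT)*N(-d1)
N(-d1) = 0.3046599265; N(-d2) = 0.4482858300; sqrt(T) = 0.8660254038
Term 1 = -27.1200 * 1.0000000000 * 0.3501051273 * 0.4400 / (2 * 0.8660254038) = -2.4120161168
Term 2 = 0.0660 * 25.2200 * 0.9517051581 * 0.4482858300 = 0.7101440494
Term 3 = 0 (no dividend yield, q = 0)
Theta = -2.4120161168 + (0.7101440494) + (0.0000000000) = -1.701872


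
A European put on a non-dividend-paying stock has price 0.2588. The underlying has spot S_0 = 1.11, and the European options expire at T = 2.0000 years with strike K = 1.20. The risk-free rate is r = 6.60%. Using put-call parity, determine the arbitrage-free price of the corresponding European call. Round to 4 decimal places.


Answer: Call price = 0.3172

Derivation:
Put-call parity: C - P = S_0 * exp(-qT) - K * exp(-rT).
S_0 * exp(-qT) = 1.1100 * 1.00000000 = 1.11000000
K * exp(-rT) = 1.2000 * 0.87634100 = 1.05160919
C = P + S*exp(-qT) - K*exp(-rT)
C = 0.2588 + 1.11000000 - 1.05160919 = 0.3172


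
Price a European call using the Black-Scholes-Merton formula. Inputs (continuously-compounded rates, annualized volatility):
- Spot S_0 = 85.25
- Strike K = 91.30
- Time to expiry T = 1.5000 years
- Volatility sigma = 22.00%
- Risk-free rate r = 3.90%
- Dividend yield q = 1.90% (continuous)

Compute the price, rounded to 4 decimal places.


Answer: Price = 7.5172

Derivation:
d1 = (ln(S/K) + (r - q + 0.5*sigma^2) * T) / (sigma * sqrt(T)) = -0.00839756
d2 = d1 - sigma * sqrt(T) = -0.27784143
exp(-rT) = 0.94317824; exp(-qT) = 0.97190229
C = S_0 * exp(-qT) * N(d1) - K * exp(-rT) * N(d2)
N(d1) = 0.49664990; N(d2) = 0.39056704
C = 85.2500 * 0.97190229 * 0.49664990 - 91.3000 * 0.94317824 * 0.39056704 = 7.5172


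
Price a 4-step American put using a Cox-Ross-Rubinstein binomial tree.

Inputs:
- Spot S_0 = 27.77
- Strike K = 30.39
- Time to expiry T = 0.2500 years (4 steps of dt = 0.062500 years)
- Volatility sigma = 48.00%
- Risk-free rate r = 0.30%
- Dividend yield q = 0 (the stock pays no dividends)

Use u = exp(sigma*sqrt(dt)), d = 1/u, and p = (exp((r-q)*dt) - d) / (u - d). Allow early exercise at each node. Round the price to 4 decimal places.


Answer: Price = V(0,0) = 4.3977

Derivation:
dt = T/N = 0.062500
u = exp(sigma*sqrt(dt)) = 1.127497; d = 1/u = 0.886920
p = (exp((r-q)*dt) - d) / (u - d) = 0.470815
Discount per step: exp(-r*dt) = 0.999813
Stock lattice S(k, i) with i counting down-moves:
  k=0: S(0,0) = 27.7700
  k=1: S(1,0) = 31.3106; S(1,1) = 24.6298
  k=2: S(2,0) = 35.3026; S(2,1) = 27.7700; S(2,2) = 21.8447
  k=3: S(3,0) = 39.8036; S(3,1) = 31.3106; S(3,2) = 24.6298; S(3,3) = 19.3745
  k=4: S(4,0) = 44.8784; S(4,1) = 35.3026; S(4,2) = 27.7700; S(4,3) = 21.8447; S(4,4) = 17.1836
Terminal payoffs V(N, i) = max(K - S_T, 0):
  V(4,0) = 0.000000; V(4,1) = 0.000000; V(4,2) = 2.620000; V(4,3) = 8.545344; V(4,4) = 13.206385
Backward induction: V(k, i) = exp(-r*dt) * [p * V(k+1, i) + (1-p) * V(k+1, i+1)]; then take max(V_cont, immediate exercise) for American.
  V(3,0) = exp(-r*dt) * [p*0.000000 + (1-p)*0.000000] = 0.000000; exercise = 0.000000; V(3,0) = max -> 0.000000
  V(3,1) = exp(-r*dt) * [p*0.000000 + (1-p)*2.620000] = 1.386204; exercise = 0.000000; V(3,1) = max -> 1.386204
  V(3,2) = exp(-r*dt) * [p*2.620000 + (1-p)*8.545344] = 5.754522; exercise = 5.760219; V(3,2) = max -> 5.760219
  V(3,3) = exp(-r*dt) * [p*8.545344 + (1-p)*13.206385] = 11.009831; exercise = 11.015528; V(3,3) = max -> 11.015528
  V(2,0) = exp(-r*dt) * [p*0.000000 + (1-p)*1.386204] = 0.733420; exercise = 0.000000; V(2,0) = max -> 0.733420
  V(2,1) = exp(-r*dt) * [p*1.386204 + (1-p)*5.760219] = 3.700172; exercise = 2.620000; V(2,1) = max -> 3.700172
  V(2,2) = exp(-r*dt) * [p*5.760219 + (1-p)*11.015528] = 8.539647; exercise = 8.545344; V(2,2) = max -> 8.545344
  V(1,0) = exp(-r*dt) * [p*0.733420 + (1-p)*3.700172] = 2.302948; exercise = 0.000000; V(1,0) = max -> 2.302948
  V(1,1) = exp(-r*dt) * [p*3.700172 + (1-p)*8.545344] = 6.262988; exercise = 5.760219; V(1,1) = max -> 6.262988
  V(0,0) = exp(-r*dt) * [p*2.302948 + (1-p)*6.262988] = 4.397715; exercise = 2.620000; V(0,0) = max -> 4.397715


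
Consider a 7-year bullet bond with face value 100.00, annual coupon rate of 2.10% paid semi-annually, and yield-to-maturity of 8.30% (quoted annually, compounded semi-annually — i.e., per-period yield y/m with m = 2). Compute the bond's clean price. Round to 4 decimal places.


Coupon per period c = face * coupon_rate / m = 1.050000
Periods per year m = 2; per-period yield y/m = 0.041500
Number of cashflows N = 14
Cashflows (t years, CF_t, discount factor 1/(1+y/m)^(m*t), PV):
  t = 0.5000: CF_t = 1.050000, DF = 0.960154, PV = 1.008161
  t = 1.0000: CF_t = 1.050000, DF = 0.921895, PV = 0.967990
  t = 1.5000: CF_t = 1.050000, DF = 0.885161, PV = 0.929419
  t = 2.0000: CF_t = 1.050000, DF = 0.849890, PV = 0.892385
  t = 2.5000: CF_t = 1.050000, DF = 0.816025, PV = 0.856827
  t = 3.0000: CF_t = 1.050000, DF = 0.783510, PV = 0.822685
  t = 3.5000: CF_t = 1.050000, DF = 0.752290, PV = 0.789904
  t = 4.0000: CF_t = 1.050000, DF = 0.722314, PV = 0.758429
  t = 4.5000: CF_t = 1.050000, DF = 0.693532, PV = 0.728209
  t = 5.0000: CF_t = 1.050000, DF = 0.665897, PV = 0.699192
  t = 5.5000: CF_t = 1.050000, DF = 0.639364, PV = 0.671332
  t = 6.0000: CF_t = 1.050000, DF = 0.613887, PV = 0.644582
  t = 6.5000: CF_t = 1.050000, DF = 0.589426, PV = 0.618898
  t = 7.0000: CF_t = 101.050000, DF = 0.565940, PV = 57.188207
Price P = sum_t PV_t = 67.576219

Answer: Price = 67.5762


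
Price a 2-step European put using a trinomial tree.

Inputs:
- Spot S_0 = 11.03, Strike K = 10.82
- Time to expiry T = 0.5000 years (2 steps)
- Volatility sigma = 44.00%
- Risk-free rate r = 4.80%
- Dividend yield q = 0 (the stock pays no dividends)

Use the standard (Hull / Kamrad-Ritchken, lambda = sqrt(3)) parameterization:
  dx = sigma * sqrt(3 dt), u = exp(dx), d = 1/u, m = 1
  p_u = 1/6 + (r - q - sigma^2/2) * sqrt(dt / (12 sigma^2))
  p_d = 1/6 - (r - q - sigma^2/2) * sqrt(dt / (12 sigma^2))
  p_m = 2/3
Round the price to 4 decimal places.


dt = T/N = 0.250000; dx = sigma*sqrt(3*dt) = 0.381051
u = exp(dx) = 1.463823; d = 1/u = 0.683143
p_u = 0.150658, p_m = 0.666667, p_d = 0.182675
Discount per step: exp(-r*dt) = 0.988072
Stock lattice S(k, j) with j the centered position index:
  k=0: S(0,+0) = 11.0300
  k=1: S(1,-1) = 7.5351; S(1,+0) = 11.0300; S(1,+1) = 16.1460
  k=2: S(2,-2) = 5.1475; S(2,-1) = 7.5351; S(2,+0) = 11.0300; S(2,+1) = 16.1460; S(2,+2) = 23.6348
Terminal payoffs V(N, j) = max(K - S_T, 0):
  V(2,-2) = 5.672473; V(2,-1) = 3.284934; V(2,+0) = 0.000000; V(2,+1) = 0.000000; V(2,+2) = 0.000000
Backward induction: V(k, j) = exp(-r*dt) * [p_u * V(k+1, j+1) + p_m * V(k+1, j) + p_d * V(k+1, j-1)]
  V(1,-1) = exp(-r*dt) * [p_u*0.000000 + p_m*3.284934 + p_d*5.672473] = 3.187692
  V(1,+0) = exp(-r*dt) * [p_u*0.000000 + p_m*0.000000 + p_d*3.284934] = 0.592917
  V(1,+1) = exp(-r*dt) * [p_u*0.000000 + p_m*0.000000 + p_d*0.000000] = 0.000000
  V(0,+0) = exp(-r*dt) * [p_u*0.000000 + p_m*0.592917 + p_d*3.187692] = 0.965929

Answer: Price = V(0,0) = 0.9659


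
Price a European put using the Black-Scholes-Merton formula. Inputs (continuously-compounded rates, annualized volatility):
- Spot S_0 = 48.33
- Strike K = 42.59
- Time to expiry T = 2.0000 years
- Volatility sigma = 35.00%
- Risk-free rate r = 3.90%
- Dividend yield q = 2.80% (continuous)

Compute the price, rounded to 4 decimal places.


Answer: Price = 5.5274

Derivation:
d1 = (ln(S/K) + (r - q + 0.5*sigma^2) * T) / (sigma * sqrt(T)) = 0.54736732
d2 = d1 - sigma * sqrt(T) = 0.05239258
exp(-rT) = 0.92496443; exp(-qT) = 0.94553914
P = K * exp(-rT) * N(-d2) - S_0 * exp(-qT) * N(-d1)
N(-d1) = 0.29206320; N(-d2) = 0.47910794
P = 42.5900 * 0.92496443 * 0.47910794 - 48.3300 * 0.94553914 * 0.29206320 = 5.5274


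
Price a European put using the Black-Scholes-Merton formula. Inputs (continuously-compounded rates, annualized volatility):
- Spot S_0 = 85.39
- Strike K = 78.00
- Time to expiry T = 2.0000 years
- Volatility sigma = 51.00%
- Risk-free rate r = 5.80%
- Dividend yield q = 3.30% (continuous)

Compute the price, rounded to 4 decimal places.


Answer: Price = 16.1767

Derivation:
d1 = (ln(S/K) + (r - q + 0.5*sigma^2) * T) / (sigma * sqrt(T)) = 0.55545341
d2 = d1 - sigma * sqrt(T) = -0.16579551
exp(-rT) = 0.89047522; exp(-qT) = 0.93613086
P = K * exp(-rT) * N(-d2) - S_0 * exp(-qT) * N(-d1)
N(-d1) = 0.28929228; N(-d2) = 0.56584106
P = 78.0000 * 0.89047522 * 0.56584106 - 85.3900 * 0.93613086 * 0.28929228 = 16.1767


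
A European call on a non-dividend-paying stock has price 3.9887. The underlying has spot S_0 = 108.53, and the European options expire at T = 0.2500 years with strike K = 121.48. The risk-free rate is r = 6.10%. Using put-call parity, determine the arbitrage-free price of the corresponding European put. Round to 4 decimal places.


Put-call parity: C - P = S_0 * exp(-qT) - K * exp(-rT).
S_0 * exp(-qT) = 108.5300 * 1.00000000 = 108.53000000
K * exp(-rT) = 121.4800 * 0.98486569 = 119.64148431
P = C - S*exp(-qT) + K*exp(-rT)
P = 3.9887 - 108.53000000 + 119.64148431 = 15.1002

Answer: Put price = 15.1002


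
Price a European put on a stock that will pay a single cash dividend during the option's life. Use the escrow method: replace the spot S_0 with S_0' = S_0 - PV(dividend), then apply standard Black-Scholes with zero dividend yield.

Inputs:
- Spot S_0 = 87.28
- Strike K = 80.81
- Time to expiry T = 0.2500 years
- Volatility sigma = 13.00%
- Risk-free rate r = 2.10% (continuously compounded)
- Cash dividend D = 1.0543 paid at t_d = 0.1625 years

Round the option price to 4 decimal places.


Answer: Price = 0.3866

Derivation:
PV(D) = D * exp(-r * t_d) = 1.0543 * 0.99659332 = 1.05070833
S_0' = S_0 - PV(D) = 87.2800 - 1.05070833 = 86.22929167
d1 = (ln(S_0'/K) + (r + sigma^2/2)*T) / (sigma*sqrt(T)) = 1.11187246
d2 = d1 - sigma*sqrt(T) = 1.04687246
exp(-rT) = 0.99476376
N(-d1) = 0.13309649; N(-d2) = 0.14757920
P = K * exp(-rT) * N(-d2) - S_0' * N(-d1) = 80.8100 * 0.99476376 * 0.14757920 - 86.22929167 * 0.13309649 = 0.3866


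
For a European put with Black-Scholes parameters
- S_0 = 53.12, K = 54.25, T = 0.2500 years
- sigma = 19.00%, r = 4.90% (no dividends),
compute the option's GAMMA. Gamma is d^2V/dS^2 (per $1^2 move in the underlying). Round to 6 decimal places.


d1 = -0.0451261816; d2 = -0.1401261816
phi(d1) = 0.3985362896; exp(-qT) = 1.0000000000; exp(-rT) = 0.9878247258
Gamma = exp(-qT) * phi(d1) / (S * sigma * sqrt(T)) = 1.0000000000 * 0.3985362896 / (53.1200 * 0.1900 * 0.5000000000) = 0.078974

Answer: Gamma = 0.078974


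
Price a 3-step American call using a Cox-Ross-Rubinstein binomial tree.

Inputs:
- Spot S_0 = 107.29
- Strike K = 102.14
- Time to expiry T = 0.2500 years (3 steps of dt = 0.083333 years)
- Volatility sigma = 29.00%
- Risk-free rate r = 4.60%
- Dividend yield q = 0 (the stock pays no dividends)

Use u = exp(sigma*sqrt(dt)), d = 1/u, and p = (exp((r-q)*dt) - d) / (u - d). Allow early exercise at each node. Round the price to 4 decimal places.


dt = T/N = 0.083333
u = exp(sigma*sqrt(dt)) = 1.087320; d = 1/u = 0.919693
p = (exp((r-q)*dt) - d) / (u - d) = 0.501995
Discount per step: exp(-r*dt) = 0.996174
Stock lattice S(k, i) with i counting down-moves:
  k=0: S(0,0) = 107.2900
  k=1: S(1,0) = 116.6585; S(1,1) = 98.6738
  k=2: S(2,0) = 126.8451; S(2,1) = 107.2900; S(2,2) = 90.7496
  k=3: S(3,0) = 137.9212; S(3,1) = 116.6585; S(3,2) = 98.6738; S(3,3) = 83.4617
Terminal payoffs V(N, i) = max(S_T - K, 0):
  V(3,0) = 35.781243; V(3,1) = 14.518544; V(3,2) = 0.000000; V(3,3) = 0.000000
Backward induction: V(k, i) = exp(-r*dt) * [p * V(k+1, i) + (1-p) * V(k+1, i+1)]; then take max(V_cont, immediate exercise) for American.
  V(2,0) = exp(-r*dt) * [p*35.781243 + (1-p)*14.518544] = 25.095934; exercise = 24.705147; V(2,0) = max -> 25.095934
  V(2,1) = exp(-r*dt) * [p*14.518544 + (1-p)*0.000000] = 7.260357; exercise = 5.150000; V(2,1) = max -> 7.260357
  V(2,2) = exp(-r*dt) * [p*0.000000 + (1-p)*0.000000] = 0.000000; exercise = 0.000000; V(2,2) = max -> 0.000000
  V(1,0) = exp(-r*dt) * [p*25.095934 + (1-p)*7.260357] = 16.151700; exercise = 14.518544; V(1,0) = max -> 16.151700
  V(1,1) = exp(-r*dt) * [p*7.260357 + (1-p)*0.000000] = 3.630721; exercise = 0.000000; V(1,1) = max -> 3.630721
  V(0,0) = exp(-r*dt) * [p*16.151700 + (1-p)*3.630721] = 9.878255; exercise = 5.150000; V(0,0) = max -> 9.878255

Answer: Price = V(0,0) = 9.8783


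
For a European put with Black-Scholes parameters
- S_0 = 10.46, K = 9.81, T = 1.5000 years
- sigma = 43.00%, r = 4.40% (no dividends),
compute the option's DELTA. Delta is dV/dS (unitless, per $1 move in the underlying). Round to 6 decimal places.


Answer: Delta = -0.304863

Derivation:
d1 = 0.5104645196; d2 = -0.0161757751
phi(d1) = 0.3502088647; exp(-qT) = 1.0000000000; exp(-rT) = 0.9361308643
N(-d1) = 0.3048630327
Delta = -exp(-qT) * N(-d1) = -1.0000000000 * 0.3048630327 = -0.304863


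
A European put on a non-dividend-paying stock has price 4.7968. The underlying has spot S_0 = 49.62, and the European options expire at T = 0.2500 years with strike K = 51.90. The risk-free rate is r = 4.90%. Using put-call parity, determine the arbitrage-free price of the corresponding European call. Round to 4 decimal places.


Answer: Call price = 3.1487

Derivation:
Put-call parity: C - P = S_0 * exp(-qT) - K * exp(-rT).
S_0 * exp(-qT) = 49.6200 * 1.00000000 = 49.62000000
K * exp(-rT) = 51.9000 * 0.98782473 = 51.26810327
C = P + S*exp(-qT) - K*exp(-rT)
C = 4.7968 + 49.62000000 - 51.26810327 = 3.1487


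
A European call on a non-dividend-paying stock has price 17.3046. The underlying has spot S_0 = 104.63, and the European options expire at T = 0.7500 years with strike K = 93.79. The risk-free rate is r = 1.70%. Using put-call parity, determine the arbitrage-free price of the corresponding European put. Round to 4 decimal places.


Put-call parity: C - P = S_0 * exp(-qT) - K * exp(-rT).
S_0 * exp(-qT) = 104.6300 * 1.00000000 = 104.63000000
K * exp(-rT) = 93.7900 * 0.98733094 = 92.60176857
P = C - S*exp(-qT) + K*exp(-rT)
P = 17.3046 - 104.63000000 + 92.60176857 = 5.2764

Answer: Put price = 5.2764


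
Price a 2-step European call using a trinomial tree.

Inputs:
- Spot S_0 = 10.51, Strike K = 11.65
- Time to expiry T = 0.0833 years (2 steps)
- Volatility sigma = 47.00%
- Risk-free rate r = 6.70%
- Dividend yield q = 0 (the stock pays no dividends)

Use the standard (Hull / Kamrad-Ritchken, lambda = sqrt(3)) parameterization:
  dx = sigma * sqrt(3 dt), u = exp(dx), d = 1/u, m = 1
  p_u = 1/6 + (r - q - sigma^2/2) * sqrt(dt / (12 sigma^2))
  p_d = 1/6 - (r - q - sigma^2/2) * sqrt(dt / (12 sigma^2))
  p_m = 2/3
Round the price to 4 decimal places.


dt = T/N = 0.041650; dx = sigma*sqrt(3*dt) = 0.166137
u = exp(dx) = 1.180735; d = 1/u = 0.846930
p_u = 0.161220, p_m = 0.666667, p_d = 0.172113
Discount per step: exp(-r*dt) = 0.997213
Stock lattice S(k, j) with j the centered position index:
  k=0: S(0,+0) = 10.5100
  k=1: S(1,-1) = 8.9012; S(1,+0) = 10.5100; S(1,+1) = 12.4095
  k=2: S(2,-2) = 7.5387; S(2,-1) = 8.9012; S(2,+0) = 10.5100; S(2,+1) = 12.4095; S(2,+2) = 14.6524
Terminal payoffs V(N, j) = max(S_T - K, 0):
  V(2,-2) = 0.000000; V(2,-1) = 0.000000; V(2,+0) = 0.000000; V(2,+1) = 0.759522; V(2,+2) = 3.002352
Backward induction: V(k, j) = exp(-r*dt) * [p_u * V(k+1, j+1) + p_m * V(k+1, j) + p_d * V(k+1, j-1)]
  V(1,-1) = exp(-r*dt) * [p_u*0.000000 + p_m*0.000000 + p_d*0.000000] = 0.000000
  V(1,+0) = exp(-r*dt) * [p_u*0.759522 + p_m*0.000000 + p_d*0.000000] = 0.122109
  V(1,+1) = exp(-r*dt) * [p_u*3.002352 + p_m*0.759522 + p_d*0.000000] = 0.987628
  V(0,+0) = exp(-r*dt) * [p_u*0.987628 + p_m*0.122109 + p_d*0.000000] = 0.239961

Answer: Price = V(0,0) = 0.2400


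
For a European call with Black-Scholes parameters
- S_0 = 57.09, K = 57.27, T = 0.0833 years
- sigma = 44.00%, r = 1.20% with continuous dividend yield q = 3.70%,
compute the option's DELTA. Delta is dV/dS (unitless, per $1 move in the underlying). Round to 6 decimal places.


d1 = 0.0223084234; d2 = -0.1046832299
phi(d1) = 0.3988430228; exp(-qT) = 0.9969226448; exp(-rT) = 0.9990008994
N(d1) = 0.5088990352
Delta = exp(-qT) * N(d1) = 0.9969226448 * 0.5088990352 = 0.507333

Answer: Delta = 0.507333


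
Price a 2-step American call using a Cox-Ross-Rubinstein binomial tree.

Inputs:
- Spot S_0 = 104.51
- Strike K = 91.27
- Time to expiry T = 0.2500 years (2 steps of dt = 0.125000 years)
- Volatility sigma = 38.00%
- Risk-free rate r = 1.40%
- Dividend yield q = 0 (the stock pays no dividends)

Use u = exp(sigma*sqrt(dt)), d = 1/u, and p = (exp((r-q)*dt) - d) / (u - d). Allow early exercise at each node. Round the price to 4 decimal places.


dt = T/N = 0.125000
u = exp(sigma*sqrt(dt)) = 1.143793; d = 1/u = 0.874284
p = (exp((r-q)*dt) - d) / (u - d) = 0.472962
Discount per step: exp(-r*dt) = 0.998252
Stock lattice S(k, i) with i counting down-moves:
  k=0: S(0,0) = 104.5100
  k=1: S(1,0) = 119.5378; S(1,1) = 91.3714
  k=2: S(2,0) = 136.7266; S(2,1) = 104.5100; S(2,2) = 79.8845
Terminal payoffs V(N, i) = max(S_T - K, 0):
  V(2,0) = 45.456604; V(2,1) = 13.240000; V(2,2) = 0.000000
Backward induction: V(k, i) = exp(-r*dt) * [p * V(k+1, i) + (1-p) * V(k+1, i+1)]; then take max(V_cont, immediate exercise) for American.
  V(1,0) = exp(-r*dt) * [p*45.456604 + (1-p)*13.240000] = 28.427432; exercise = 28.267849; V(1,0) = max -> 28.427432
  V(1,1) = exp(-r*dt) * [p*13.240000 + (1-p)*0.000000] = 6.251066; exercise = 0.101396; V(1,1) = max -> 6.251066
  V(0,0) = exp(-r*dt) * [p*28.427432 + (1-p)*6.251066] = 16.710371; exercise = 13.240000; V(0,0) = max -> 16.710371

Answer: Price = V(0,0) = 16.7104


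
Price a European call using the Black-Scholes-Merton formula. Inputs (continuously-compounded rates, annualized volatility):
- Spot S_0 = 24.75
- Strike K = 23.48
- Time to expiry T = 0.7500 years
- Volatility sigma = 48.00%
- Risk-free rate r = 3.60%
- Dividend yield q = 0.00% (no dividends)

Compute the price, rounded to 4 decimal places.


Answer: Price = 4.9375

Derivation:
d1 = (ln(S/K) + (r - q + 0.5*sigma^2) * T) / (sigma * sqrt(T)) = 0.39951795
d2 = d1 - sigma * sqrt(T) = -0.01617424
exp(-rT) = 0.97336124; exp(-qT) = 1.00000000
C = S_0 * exp(-qT) * N(d1) - K * exp(-rT) * N(d2)
N(d1) = 0.65524420; N(d2) = 0.49354769
C = 24.7500 * 1.00000000 * 0.65524420 - 23.4800 * 0.97336124 * 0.49354769 = 4.9375


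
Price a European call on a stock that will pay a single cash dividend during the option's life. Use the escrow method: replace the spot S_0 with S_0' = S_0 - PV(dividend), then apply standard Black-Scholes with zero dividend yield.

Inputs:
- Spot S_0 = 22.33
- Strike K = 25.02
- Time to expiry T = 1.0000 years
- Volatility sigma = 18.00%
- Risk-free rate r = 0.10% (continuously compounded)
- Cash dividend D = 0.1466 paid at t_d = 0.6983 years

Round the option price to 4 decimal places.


PV(D) = D * exp(-r * t_d) = 0.1466 * 0.99930194 = 0.14649766
S_0' = S_0 - PV(D) = 22.3300 - 0.14649766 = 22.18350234
d1 = (ln(S_0'/K) + (r + sigma^2/2)*T) / (sigma*sqrt(T)) = -0.57292572
d2 = d1 - sigma*sqrt(T) = -0.75292572
exp(-rT) = 0.99900050
N(d1) = 0.28334749; N(d2) = 0.22574727
C = S_0' * N(d1) - K * exp(-rT) * N(d2) = 22.18350234 * 0.28334749 - 25.0200 * 0.99900050 * 0.22574727 = 0.6431

Answer: Price = 0.6431


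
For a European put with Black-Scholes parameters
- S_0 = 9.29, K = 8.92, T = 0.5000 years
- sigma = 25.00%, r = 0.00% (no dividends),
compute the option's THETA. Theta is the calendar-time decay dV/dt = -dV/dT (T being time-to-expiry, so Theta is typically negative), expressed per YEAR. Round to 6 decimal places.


d1 = 0.3182976474; d2 = 0.1415209521
phi(d1) = 0.3792365108; exp(-qT) = 1.0000000000; exp(-rT) = 1.0000000000
Theta = -S*exp(-qT)*phi(d1)*sigma/(2*sqrt(T)) + r*K*exp(-rT)*N(-d2) - q*S*exp(-qT)*N(-d1)
N(-d1) = 0.3751295843; N(-d2) = 0.4437292046; sqrt(T) = 0.7071067812
Term 1 = -9.2900 * 1.0000000000 * 0.3792365108 * 0.2500 / (2 * 0.7071067812) = -0.6228032454
Term 2 = 0.0000 * 8.9200 * 1.0000000000 * 0.4437292046 = 0.0000000000
Term 3 = 0 (no dividend yield, q = 0)
Theta = -0.6228032454 + (0.0000000000) + (0.0000000000) = -0.622803

Answer: Theta = -0.622803


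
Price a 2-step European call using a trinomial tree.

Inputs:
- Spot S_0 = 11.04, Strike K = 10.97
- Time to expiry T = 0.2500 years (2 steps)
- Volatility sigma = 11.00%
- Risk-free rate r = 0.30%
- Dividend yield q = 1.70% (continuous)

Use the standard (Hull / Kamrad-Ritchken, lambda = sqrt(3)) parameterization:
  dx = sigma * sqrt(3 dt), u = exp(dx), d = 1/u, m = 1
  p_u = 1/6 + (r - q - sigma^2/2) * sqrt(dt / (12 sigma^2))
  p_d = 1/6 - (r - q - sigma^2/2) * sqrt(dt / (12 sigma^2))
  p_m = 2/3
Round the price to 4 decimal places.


dt = T/N = 0.125000; dx = sigma*sqrt(3*dt) = 0.067361
u = exp(dx) = 1.069682; d = 1/u = 0.934858
p_u = 0.148064, p_m = 0.666667, p_d = 0.185270
Discount per step: exp(-r*dt) = 0.999625
Stock lattice S(k, j) with j the centered position index:
  k=0: S(0,+0) = 11.0400
  k=1: S(1,-1) = 10.3208; S(1,+0) = 11.0400; S(1,+1) = 11.8093
  k=2: S(2,-2) = 9.6485; S(2,-1) = 10.3208; S(2,+0) = 11.0400; S(2,+1) = 11.8093; S(2,+2) = 12.6322
Terminal payoffs V(N, j) = max(S_T - K, 0):
  V(2,-2) = 0.000000; V(2,-1) = 0.000000; V(2,+0) = 0.070000; V(2,+1) = 0.839284; V(2,+2) = 1.662173
Backward induction: V(k, j) = exp(-r*dt) * [p_u * V(k+1, j+1) + p_m * V(k+1, j) + p_d * V(k+1, j-1)]
  V(1,-1) = exp(-r*dt) * [p_u*0.070000 + p_m*0.000000 + p_d*0.000000] = 0.010361
  V(1,+0) = exp(-r*dt) * [p_u*0.839284 + p_m*0.070000 + p_d*0.000000] = 0.170870
  V(1,+1) = exp(-r*dt) * [p_u*1.662173 + p_m*0.839284 + p_d*0.070000] = 0.818292
  V(0,+0) = exp(-r*dt) * [p_u*0.818292 + p_m*0.170870 + p_d*0.010361] = 0.236903

Answer: Price = V(0,0) = 0.2369


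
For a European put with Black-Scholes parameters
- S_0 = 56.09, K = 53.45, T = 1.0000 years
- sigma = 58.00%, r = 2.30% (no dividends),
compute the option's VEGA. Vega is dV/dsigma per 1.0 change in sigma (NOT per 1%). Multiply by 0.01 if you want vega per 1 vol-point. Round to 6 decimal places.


d1 = 0.4127774242; d2 = -0.1672225758
phi(d1) = 0.3663628167; exp(-qT) = 1.0000000000; exp(-rT) = 0.9772624838
Vega = S * exp(-qT) * phi(d1) * sqrt(T) = 56.0900 * 1.0000000000 * 0.3663628167 * 1.0000000000 = 20.549290

Answer: Vega = 20.549290


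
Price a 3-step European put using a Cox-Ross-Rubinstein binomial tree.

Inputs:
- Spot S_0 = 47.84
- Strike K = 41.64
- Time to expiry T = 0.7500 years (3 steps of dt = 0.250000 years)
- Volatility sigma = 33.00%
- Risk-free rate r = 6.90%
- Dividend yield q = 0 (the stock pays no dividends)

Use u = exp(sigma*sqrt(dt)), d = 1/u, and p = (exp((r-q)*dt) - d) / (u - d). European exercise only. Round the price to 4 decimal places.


Answer: Price = V(0,0) = 1.7572

Derivation:
dt = T/N = 0.250000
u = exp(sigma*sqrt(dt)) = 1.179393; d = 1/u = 0.847894
p = (exp((r-q)*dt) - d) / (u - d) = 0.511331
Discount per step: exp(-r*dt) = 0.982898
Stock lattice S(k, i) with i counting down-moves:
  k=0: S(0,0) = 47.8400
  k=1: S(1,0) = 56.4222; S(1,1) = 40.5632
  k=2: S(2,0) = 66.5439; S(2,1) = 47.8400; S(2,2) = 34.3933
  k=3: S(3,0) = 78.4814; S(3,1) = 56.4222; S(3,2) = 40.5632; S(3,3) = 29.1619
Terminal payoffs V(N, i) = max(K - S_T, 0):
  V(3,0) = 0.000000; V(3,1) = 0.000000; V(3,2) = 1.076765; V(3,3) = 12.478128
Backward induction: V(k, i) = exp(-r*dt) * [p * V(k+1, i) + (1-p) * V(k+1, i+1)].
  V(2,0) = exp(-r*dt) * [p*0.000000 + (1-p)*0.000000] = 0.000000
  V(2,1) = exp(-r*dt) * [p*0.000000 + (1-p)*1.076765] = 0.517183
  V(2,2) = exp(-r*dt) * [p*1.076765 + (1-p)*12.478128] = 6.534558
  V(1,0) = exp(-r*dt) * [p*0.000000 + (1-p)*0.517183] = 0.248409
  V(1,1) = exp(-r*dt) * [p*0.517183 + (1-p)*6.534558] = 3.398554
  V(0,0) = exp(-r*dt) * [p*0.248409 + (1-p)*3.398554] = 1.757212


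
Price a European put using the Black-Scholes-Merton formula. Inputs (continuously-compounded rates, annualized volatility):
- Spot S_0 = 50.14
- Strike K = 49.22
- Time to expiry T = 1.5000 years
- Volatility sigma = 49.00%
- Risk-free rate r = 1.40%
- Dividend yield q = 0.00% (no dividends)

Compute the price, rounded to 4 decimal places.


Answer: Price = 10.6504

Derivation:
d1 = (ln(S/K) + (r - q + 0.5*sigma^2) * T) / (sigma * sqrt(T)) = 0.36591386
d2 = d1 - sigma * sqrt(T) = -0.23421113
exp(-rT) = 0.97921896; exp(-qT) = 1.00000000
P = K * exp(-rT) * N(-d2) - S_0 * exp(-qT) * N(-d1)
N(-d1) = 0.35721468; N(-d2) = 0.59258946
P = 49.2200 * 0.97921896 * 0.59258946 - 50.1400 * 1.00000000 * 0.35721468 = 10.6504


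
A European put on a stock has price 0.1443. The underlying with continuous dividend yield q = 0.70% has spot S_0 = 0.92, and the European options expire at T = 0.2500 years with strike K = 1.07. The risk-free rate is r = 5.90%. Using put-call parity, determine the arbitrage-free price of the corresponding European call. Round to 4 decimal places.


Put-call parity: C - P = S_0 * exp(-qT) - K * exp(-rT).
S_0 * exp(-qT) = 0.9200 * 0.99825153 = 0.91839141
K * exp(-rT) = 1.0700 * 0.98535825 = 1.05433333
C = P + S*exp(-qT) - K*exp(-rT)
C = 0.1443 + 0.91839141 - 1.05433333 = 0.0084

Answer: Call price = 0.0084


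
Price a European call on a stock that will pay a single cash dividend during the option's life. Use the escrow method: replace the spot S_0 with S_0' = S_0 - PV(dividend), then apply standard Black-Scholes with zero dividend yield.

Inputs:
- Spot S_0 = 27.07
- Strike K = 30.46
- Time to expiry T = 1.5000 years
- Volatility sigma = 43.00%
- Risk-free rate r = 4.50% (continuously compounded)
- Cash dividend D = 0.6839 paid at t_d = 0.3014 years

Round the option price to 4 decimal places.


PV(D) = D * exp(-r * t_d) = 0.6839 * 0.98652856 = 0.67468688
S_0' = S_0 - PV(D) = 27.0700 - 0.67468688 = 26.39531312
d1 = (ln(S_0'/K) + (r + sigma^2/2)*T) / (sigma*sqrt(T)) = 0.11952582
d2 = d1 - sigma*sqrt(T) = -0.40711447
exp(-rT) = 0.93472772
N(d1) = 0.54757061; N(d2) = 0.34196196
C = S_0' * N(d1) - K * exp(-rT) * N(d2) = 26.39531312 * 0.54757061 - 30.4600 * 0.93472772 * 0.34196196 = 4.7170

Answer: Price = 4.7170


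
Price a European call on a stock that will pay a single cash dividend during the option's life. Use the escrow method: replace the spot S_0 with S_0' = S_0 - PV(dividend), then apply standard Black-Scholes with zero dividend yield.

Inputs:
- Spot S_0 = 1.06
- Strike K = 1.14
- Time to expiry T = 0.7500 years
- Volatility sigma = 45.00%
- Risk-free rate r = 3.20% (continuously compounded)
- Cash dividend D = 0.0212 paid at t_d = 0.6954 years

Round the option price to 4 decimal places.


Answer: Price = 0.1319

Derivation:
PV(D) = D * exp(-r * t_d) = 0.0212 * 0.97799297 = 0.02073345
S_0' = S_0 - PV(D) = 1.0600 - 0.02073345 = 1.03926655
d1 = (ln(S_0'/K) + (r + sigma^2/2)*T) / (sigma*sqrt(T)) = 0.01905118
d2 = d1 - sigma*sqrt(T) = -0.37066026
exp(-rT) = 0.97628571
N(d1) = 0.50759986; N(d2) = 0.35544530
C = S_0' * N(d1) - K * exp(-rT) * N(d2) = 1.03926655 * 0.50759986 - 1.1400 * 0.97628571 * 0.35544530 = 0.1319


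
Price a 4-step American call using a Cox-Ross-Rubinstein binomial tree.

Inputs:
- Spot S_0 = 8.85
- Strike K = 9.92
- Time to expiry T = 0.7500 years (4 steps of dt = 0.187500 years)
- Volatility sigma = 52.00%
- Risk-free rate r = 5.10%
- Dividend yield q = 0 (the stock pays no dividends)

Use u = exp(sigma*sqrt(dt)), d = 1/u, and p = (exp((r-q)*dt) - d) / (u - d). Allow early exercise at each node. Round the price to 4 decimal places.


dt = T/N = 0.187500
u = exp(sigma*sqrt(dt)) = 1.252531; d = 1/u = 0.798383
p = (exp((r-q)*dt) - d) / (u - d) = 0.465102
Discount per step: exp(-r*dt) = 0.990483
Stock lattice S(k, i) with i counting down-moves:
  k=0: S(0,0) = 8.8500
  k=1: S(1,0) = 11.0849; S(1,1) = 7.0657
  k=2: S(2,0) = 13.8842; S(2,1) = 8.8500; S(2,2) = 5.6411
  k=3: S(3,0) = 17.3904; S(3,1) = 11.0849; S(3,2) = 7.0657; S(3,3) = 4.5038
  k=4: S(4,0) = 21.7820; S(4,1) = 13.8842; S(4,2) = 8.8500; S(4,3) = 5.6411; S(4,4) = 3.5957
Terminal payoffs V(N, i) = max(S_T - K, 0):
  V(4,0) = 11.861999; V(4,1) = 3.964188; V(4,2) = 0.000000; V(4,3) = 0.000000; V(4,4) = 0.000000
Backward induction: V(k, i) = exp(-r*dt) * [p * V(k+1, i) + (1-p) * V(k+1, i+1)]; then take max(V_cont, immediate exercise) for American.
  V(3,0) = exp(-r*dt) * [p*11.861999 + (1-p)*3.964188] = 7.564790; exercise = 7.470382; V(3,0) = max -> 7.564790
  V(3,1) = exp(-r*dt) * [p*3.964188 + (1-p)*0.000000] = 1.826205; exercise = 1.164903; V(3,1) = max -> 1.826205
  V(3,2) = exp(-r*dt) * [p*0.000000 + (1-p)*0.000000] = 0.000000; exercise = 0.000000; V(3,2) = max -> 0.000000
  V(3,3) = exp(-r*dt) * [p*0.000000 + (1-p)*0.000000] = 0.000000; exercise = 0.000000; V(3,3) = max -> 0.000000
  V(2,0) = exp(-r*dt) * [p*7.564790 + (1-p)*1.826205] = 4.452450; exercise = 3.964188; V(2,0) = max -> 4.452450
  V(2,1) = exp(-r*dt) * [p*1.826205 + (1-p)*0.000000] = 0.841288; exercise = 0.000000; V(2,1) = max -> 0.841288
  V(2,2) = exp(-r*dt) * [p*0.000000 + (1-p)*0.000000] = 0.000000; exercise = 0.000000; V(2,2) = max -> 0.000000
  V(1,0) = exp(-r*dt) * [p*4.452450 + (1-p)*0.841288] = 2.496856; exercise = 1.164903; V(1,0) = max -> 2.496856
  V(1,1) = exp(-r*dt) * [p*0.841288 + (1-p)*0.000000] = 0.387561; exercise = 0.000000; V(1,1) = max -> 0.387561
  V(0,0) = exp(-r*dt) * [p*2.496856 + (1-p)*0.387561] = 1.355573; exercise = 0.000000; V(0,0) = max -> 1.355573

Answer: Price = V(0,0) = 1.3556


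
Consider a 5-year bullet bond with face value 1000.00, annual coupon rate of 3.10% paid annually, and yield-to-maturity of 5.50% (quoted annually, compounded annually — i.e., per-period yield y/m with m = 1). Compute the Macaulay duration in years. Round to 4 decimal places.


Coupon per period c = face * coupon_rate / m = 31.000000
Periods per year m = 1; per-period yield y/m = 0.055000
Number of cashflows N = 5
Cashflows (t years, CF_t, discount factor 1/(1+y/m)^(m*t), PV):
  t = 1.0000: CF_t = 31.000000, DF = 0.947867, PV = 29.383886
  t = 2.0000: CF_t = 31.000000, DF = 0.898452, PV = 27.852025
  t = 3.0000: CF_t = 31.000000, DF = 0.851614, PV = 26.400024
  t = 4.0000: CF_t = 31.000000, DF = 0.807217, PV = 25.023719
  t = 5.0000: CF_t = 1031.000000, DF = 0.765134, PV = 788.853519
Price P = sum_t PV_t = 897.513173
Macaulay numerator sum_t t * PV_t:
  t * PV_t at t = 1.0000: 29.383886
  t * PV_t at t = 2.0000: 55.704050
  t * PV_t at t = 3.0000: 79.200071
  t * PV_t at t = 4.0000: 100.094876
  t * PV_t at t = 5.0000: 3944.267594
Macaulay duration D = (sum_t t * PV_t) / P = 4208.650477 / 897.513173 = 4.689235

Answer: Macaulay duration = 4.6892 years


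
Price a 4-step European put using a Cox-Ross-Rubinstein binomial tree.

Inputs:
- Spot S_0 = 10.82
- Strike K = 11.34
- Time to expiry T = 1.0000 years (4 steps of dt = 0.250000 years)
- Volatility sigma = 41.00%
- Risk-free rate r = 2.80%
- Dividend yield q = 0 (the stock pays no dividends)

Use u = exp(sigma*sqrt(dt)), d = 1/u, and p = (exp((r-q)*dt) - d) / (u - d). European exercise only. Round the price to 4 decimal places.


dt = T/N = 0.250000
u = exp(sigma*sqrt(dt)) = 1.227525; d = 1/u = 0.814647
p = (exp((r-q)*dt) - d) / (u - d) = 0.465942
Discount per step: exp(-r*dt) = 0.993024
Stock lattice S(k, i) with i counting down-moves:
  k=0: S(0,0) = 10.8200
  k=1: S(1,0) = 13.2818; S(1,1) = 8.8145
  k=2: S(2,0) = 16.3038; S(2,1) = 10.8200; S(2,2) = 7.1807
  k=3: S(3,0) = 20.0133; S(3,1) = 13.2818; S(3,2) = 8.8145; S(3,3) = 5.8497
  k=4: S(4,0) = 24.5668; S(4,1) = 16.3038; S(4,2) = 10.8200; S(4,3) = 7.1807; S(4,4) = 4.7655
Terminal payoffs V(N, i) = max(K - S_T, 0):
  V(4,0) = 0.000000; V(4,1) = 0.000000; V(4,2) = 0.520000; V(4,3) = 4.159304; V(4,4) = 6.574529
Backward induction: V(k, i) = exp(-r*dt) * [p * V(k+1, i) + (1-p) * V(k+1, i+1)].
  V(3,0) = exp(-r*dt) * [p*0.000000 + (1-p)*0.000000] = 0.000000
  V(3,1) = exp(-r*dt) * [p*0.000000 + (1-p)*0.520000] = 0.275773
  V(3,2) = exp(-r*dt) * [p*0.520000 + (1-p)*4.159304] = 2.446413
  V(3,3) = exp(-r*dt) * [p*4.159304 + (1-p)*6.574529] = 5.411163
  V(2,0) = exp(-r*dt) * [p*0.000000 + (1-p)*0.275773] = 0.146251
  V(2,1) = exp(-r*dt) * [p*0.275773 + (1-p)*2.446413] = 1.425010
  V(2,2) = exp(-r*dt) * [p*2.446413 + (1-p)*5.411163] = 4.001650
  V(1,0) = exp(-r*dt) * [p*0.146251 + (1-p)*1.425010] = 0.823398
  V(1,1) = exp(-r*dt) * [p*1.425010 + (1-p)*4.001650] = 2.781545
  V(0,0) = exp(-r*dt) * [p*0.823398 + (1-p)*2.781545] = 1.856123

Answer: Price = V(0,0) = 1.8561


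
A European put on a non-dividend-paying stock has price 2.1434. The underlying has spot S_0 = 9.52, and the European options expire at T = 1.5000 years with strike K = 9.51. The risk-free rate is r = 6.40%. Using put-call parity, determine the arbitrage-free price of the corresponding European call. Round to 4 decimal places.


Answer: Call price = 3.0239

Derivation:
Put-call parity: C - P = S_0 * exp(-qT) - K * exp(-rT).
S_0 * exp(-qT) = 9.5200 * 1.00000000 = 9.52000000
K * exp(-rT) = 9.5100 * 0.90846402 = 8.63949279
C = P + S*exp(-qT) - K*exp(-rT)
C = 2.1434 + 9.52000000 - 8.63949279 = 3.0239
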